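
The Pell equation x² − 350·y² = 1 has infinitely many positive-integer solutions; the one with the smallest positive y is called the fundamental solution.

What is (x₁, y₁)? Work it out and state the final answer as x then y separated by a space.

√350 = [18; 1,2,2,2,1,36, …], period ℓ=6 (even) → k=5
k=0  a_k=18  p_k/q_k = 18/1
k=1  a_k=1  p_k/q_k = 19/1
…
k=3  a_k=2  p_k/q_k = 131/7
k=4  a_k=2  p_k/q_k = 318/17
k=5  a_k=1  p_k/q_k = 449/24
→ (449, 24).  Check: 449²=201601, 350·24²=201600, difference 1.

449 24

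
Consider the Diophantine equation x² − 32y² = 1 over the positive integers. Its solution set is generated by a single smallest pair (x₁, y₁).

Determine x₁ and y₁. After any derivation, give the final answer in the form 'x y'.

17 3

√32 = [5; 1,1,1,10, …], period ℓ=4 (even) → k=3
a_0=5:  p_0=5·1+0=5,  q_0=5·0+1=1
…
a_2=1:  p_2=1·6+5=11,  q_2=1·1+1=2
a_3=1:  p_3=1·11+6=17,  q_3=1·2+1=3
fundamental: x₁=17, y₁=3  (since 289 − 32·9 = 1)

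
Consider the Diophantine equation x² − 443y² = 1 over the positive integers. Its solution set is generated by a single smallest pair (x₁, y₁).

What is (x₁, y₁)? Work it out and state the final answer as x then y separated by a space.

442 21

d=443: √d = [21; 21,42] (ℓ=2, even), read p_1/q_1
i=0: a=21 ⇒ p=21, q=1
i=1: a=21 ⇒ p=442, q=21
→ (442, 21).  Check: 442²=195364, 443·21²=195363, difference 1.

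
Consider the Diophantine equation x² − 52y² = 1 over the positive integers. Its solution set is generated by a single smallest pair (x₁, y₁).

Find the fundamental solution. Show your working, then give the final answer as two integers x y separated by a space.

d=52: √d = [7; 4,1,2,1,4,14] (ℓ=6, even), read p_5/q_5
step 0: (7, 1)  from 7·(1,0) + (0,1)
step 1: (29, 4)  from 4·(7,1) + (1,0)
step 2: (36, 5)  from 1·(29,4) + (7,1)
step 3: (101, 14)  from 2·(36,5) + (29,4)
step 4: (137, 19)  from 1·(101,14) + (36,5)
step 5: (649, 90)  from 4·(137,19) + (101,14)
fundamental: x₁=649, y₁=90  (since 421201 − 52·8100 = 1)

649 90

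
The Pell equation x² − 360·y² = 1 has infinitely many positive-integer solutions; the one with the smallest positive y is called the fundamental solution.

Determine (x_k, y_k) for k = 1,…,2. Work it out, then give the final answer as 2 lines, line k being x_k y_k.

[18; 1,36] for √360; ℓ=2 ⇒ convergent index 1
k=0  a_k=18  p_k/q_k = 18/1
k=1  a_k=1  p_k/q_k = 19/1
fundamental: x₁=19, y₁=1  (since 361 − 360·1 = 1)
(x_2, y_2) = (19·19 + 360·1·1, 19·1 + 1·19) = (721, 38)

19 1
721 38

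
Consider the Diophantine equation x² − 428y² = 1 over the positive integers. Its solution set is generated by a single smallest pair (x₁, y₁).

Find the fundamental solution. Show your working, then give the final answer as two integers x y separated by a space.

d=428: √d = [20; 1,2,4,1,5,10,5,1,4,2,1,40] (ℓ=12, even), read p_11/q_11
i=0: a=20 ⇒ p=20, q=1
i=1: a=1 ⇒ p=21, q=1
i=2: a=2 ⇒ p=62, q=3
…
i=4: a=1 ⇒ p=331, q=16
i=5: a=5 ⇒ p=1924, q=93
i=6: a=10 ⇒ p=19571, q=946
i=7: a=5 ⇒ p=99779, q=4823
i=8: a=1 ⇒ p=119350, q=5769
i=9: a=4 ⇒ p=577179, q=27899
i=10: a=2 ⇒ p=1273708, q=61567
i=11: a=1 ⇒ p=1850887, q=89466
(x₁, y₁) = (1850887, 89466);  1850887² − 428·89466² = 1 ✓

1850887 89466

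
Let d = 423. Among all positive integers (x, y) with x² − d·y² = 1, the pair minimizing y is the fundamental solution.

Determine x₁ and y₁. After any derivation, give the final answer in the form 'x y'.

4607 224

[20; 1,1,3,4,3,1,1,40] for √423; ℓ=8 ⇒ convergent index 7
a_0=20:  p_0=20·1+0=20,  q_0=20·0+1=1
a_1=1:  p_1=1·20+1=21,  q_1=1·1+0=1
a_2=1:  p_2=1·21+20=41,  q_2=1·1+1=2
a_3=3:  p_3=3·41+21=144,  q_3=3·2+1=7
…
a_5=3:  p_5=3·617+144=1995,  q_5=3·30+7=97
a_6=1:  p_6=1·1995+617=2612,  q_6=1·97+30=127
a_7=1:  p_7=1·2612+1995=4607,  q_7=1·127+97=224
fundamental: x₁=4607, y₁=224  (since 21224449 − 423·50176 = 1)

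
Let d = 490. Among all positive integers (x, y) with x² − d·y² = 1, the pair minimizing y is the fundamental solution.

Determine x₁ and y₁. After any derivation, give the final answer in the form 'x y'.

1039681 46968

d=490: √d = [22; 7,2,1,4,4,4,1,2,7,44] (ℓ=10, even), read p_9/q_9
i=0: a=22 ⇒ p=22, q=1
i=1: a=7 ⇒ p=155, q=7
…
i=3: a=1 ⇒ p=487, q=22
i=4: a=4 ⇒ p=2280, q=103
…
i=6: a=4 ⇒ p=40708, q=1839
i=7: a=1 ⇒ p=50315, q=2273
i=8: a=2 ⇒ p=141338, q=6385
i=9: a=7 ⇒ p=1039681, q=46968
→ (1039681, 46968).  Check: 1039681²=1080936581761, 490·46968²=1080936581760, difference 1.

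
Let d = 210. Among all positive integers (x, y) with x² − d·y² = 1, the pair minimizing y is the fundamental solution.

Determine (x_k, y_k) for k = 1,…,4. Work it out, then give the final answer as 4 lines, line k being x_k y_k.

29 2
1681 116
97469 6726
5651521 389992

√210 → a₀=14, period (2,28); ℓ=2 even so k=1
k=0  a_k=14  p_k/q_k = 14/1
k=1  a_k=2  p_k/q_k = 29/2
(x₁, y₁) = (29, 2);  29² − 210·2² = 1 ✓
(29+2√210)^2 = 1681 + 116√210
(29+2√210)^3 = 97469 + 6726√210
(29+2√210)^4 = 5651521 + 389992√210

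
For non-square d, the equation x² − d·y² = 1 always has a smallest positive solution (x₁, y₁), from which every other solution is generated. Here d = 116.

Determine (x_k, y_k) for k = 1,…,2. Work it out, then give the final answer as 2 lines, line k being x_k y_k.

9801 910
192119201 17837820

d=116: √d = [10; 1,3,2,1,4,1,2,3,1,20] (ℓ=10, even), read p_9/q_9
i=0: a=10 ⇒ p=10, q=1
…
i=3: a=2 ⇒ p=97, q=9
i=4: a=1 ⇒ p=140, q=13
…
i=6: a=1 ⇒ p=797, q=74
…
i=8: a=3 ⇒ p=7550, q=701
i=9: a=1 ⇒ p=9801, q=910
fundamental: x₁=9801, y₁=910  (since 96059601 − 116·828100 = 1)
n=2: (9801,910)∘(9801,910) = (9801·9801+116·910·910, 9801·910+910·9801) = (192119201,17837820)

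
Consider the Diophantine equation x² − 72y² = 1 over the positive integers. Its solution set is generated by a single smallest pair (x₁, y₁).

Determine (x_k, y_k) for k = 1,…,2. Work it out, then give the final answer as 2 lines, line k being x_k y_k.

17 2
577 68

d=72: √d = [8; 2,16] (ℓ=2, even), read p_1/q_1
step 0: (8, 1)  from 8·(1,0) + (0,1)
step 1: (17, 2)  from 2·(8,1) + (1,0)
fundamental: x₁=17, y₁=2  (since 289 − 72·4 = 1)
k=2:  x_2 = 17·17+72·2·2 = 577,  y_2 = 17·2+2·17 = 68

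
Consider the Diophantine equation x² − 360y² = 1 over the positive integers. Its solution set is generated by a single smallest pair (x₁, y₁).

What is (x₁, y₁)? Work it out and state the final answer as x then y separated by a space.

19 1

d=360: √d = [18; 1,36] (ℓ=2, even), read p_1/q_1
i=0: a=18 ⇒ p=18, q=1
i=1: a=1 ⇒ p=19, q=1
fundamental: x₁=19, y₁=1  (since 361 − 360·1 = 1)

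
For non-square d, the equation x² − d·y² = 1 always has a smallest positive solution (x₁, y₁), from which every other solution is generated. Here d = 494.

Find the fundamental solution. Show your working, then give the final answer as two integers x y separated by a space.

73035 3286

[22; 4,2,2,1,2,1,2,2,4,44] for √494; ℓ=10 ⇒ convergent index 9
step 0: (22, 1)  from 22·(1,0) + (0,1)
step 1: (89, 4)  from 4·(22,1) + (1,0)
step 2: (200, 9)  from 2·(89,4) + (22,1)
step 3: (489, 22)  from 2·(200,9) + (89,4)
step 4: (689, 31)  from 1·(489,22) + (200,9)
…
step 6: (2556, 115)  from 1·(1867,84) + (689,31)
step 7: (6979, 314)  from 2·(2556,115) + (1867,84)
step 8: (16514, 743)  from 2·(6979,314) + (2556,115)
step 9: (73035, 3286)  from 4·(16514,743) + (6979,314)
(x₁, y₁) = (73035, 3286);  73035² − 494·3286² = 1 ✓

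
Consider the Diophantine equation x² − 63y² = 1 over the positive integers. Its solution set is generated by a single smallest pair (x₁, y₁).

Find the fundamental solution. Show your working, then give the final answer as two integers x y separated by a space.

[7; 1,14] for √63; ℓ=2 ⇒ convergent index 1
i=0: a=7 ⇒ p=7, q=1
i=1: a=1 ⇒ p=8, q=1
(x₁, y₁) = (8, 1);  8² − 63·1² = 1 ✓

8 1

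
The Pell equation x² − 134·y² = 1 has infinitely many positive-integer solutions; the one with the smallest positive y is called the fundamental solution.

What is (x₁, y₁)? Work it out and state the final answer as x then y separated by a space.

d=134: √d = [11; 1,1,2,1,3,…,1,1,22] (ℓ=14, even), read p_13/q_13
k=0  a_k=11  p_k/q_k = 11/1
…
k=3  a_k=2  p_k/q_k = 58/5
…
k=6  a_k=1  p_k/q_k = 382/33
…
k=12  a_k=1  p_k/q_k = 84029/7259
k=13  a_k=1  p_k/q_k = 145925/12606
fundamental: x₁=145925, y₁=12606  (since 21294105625 − 134·158911236 = 1)

145925 12606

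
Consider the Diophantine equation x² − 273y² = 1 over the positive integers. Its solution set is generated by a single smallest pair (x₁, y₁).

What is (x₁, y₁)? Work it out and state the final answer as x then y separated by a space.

√273 → a₀=16, period (1,1,10,1,1,32); ℓ=6 even so k=5
i=0: a=16 ⇒ p=16, q=1
i=1: a=1 ⇒ p=17, q=1
…
i=3: a=10 ⇒ p=347, q=21
i=4: a=1 ⇒ p=380, q=23
i=5: a=1 ⇒ p=727, q=44
→ (727, 44).  Check: 727²=528529, 273·44²=528528, difference 1.

727 44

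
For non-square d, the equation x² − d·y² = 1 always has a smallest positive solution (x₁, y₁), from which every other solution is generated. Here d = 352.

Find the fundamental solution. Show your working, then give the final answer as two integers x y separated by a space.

[18; 1,3,5,9,5,3,1,36] for √352; ℓ=8 ⇒ convergent index 7
i=0: a=18 ⇒ p=18, q=1
i=1: a=1 ⇒ p=19, q=1
i=2: a=3 ⇒ p=75, q=4
i=3: a=5 ⇒ p=394, q=21
i=4: a=9 ⇒ p=3621, q=193
…
i=6: a=3 ⇒ p=59118, q=3151
i=7: a=1 ⇒ p=77617, q=4137
(x₁, y₁) = (77617, 4137);  77617² − 352·4137² = 1 ✓

77617 4137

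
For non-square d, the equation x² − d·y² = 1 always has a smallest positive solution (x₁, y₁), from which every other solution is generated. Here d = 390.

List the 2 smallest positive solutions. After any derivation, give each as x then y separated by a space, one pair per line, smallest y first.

[19; 1,2,1,38] for √390; ℓ=4 ⇒ convergent index 3
step 0: (19, 1)  from 19·(1,0) + (0,1)
step 1: (20, 1)  from 1·(19,1) + (1,0)
step 2: (59, 3)  from 2·(20,1) + (19,1)
step 3: (79, 4)  from 1·(59,3) + (20,1)
→ (79, 4).  Check: 79²=6241, 390·4²=6240, difference 1.
(79+4√390)^2 = 12481 + 632√390

79 4
12481 632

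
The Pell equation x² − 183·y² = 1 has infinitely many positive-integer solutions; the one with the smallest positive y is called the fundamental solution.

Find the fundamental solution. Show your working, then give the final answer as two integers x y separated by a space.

487 36

√183 → a₀=13, period (1,1,8,1,1,26); ℓ=6 even so k=5
step 0: (13, 1)  from 13·(1,0) + (0,1)
step 1: (14, 1)  from 1·(13,1) + (1,0)
step 2: (27, 2)  from 1·(14,1) + (13,1)
step 3: (230, 17)  from 8·(27,2) + (14,1)
step 4: (257, 19)  from 1·(230,17) + (27,2)
step 5: (487, 36)  from 1·(257,19) + (230,17)
(x₁, y₁) = (487, 36);  487² − 183·36² = 1 ✓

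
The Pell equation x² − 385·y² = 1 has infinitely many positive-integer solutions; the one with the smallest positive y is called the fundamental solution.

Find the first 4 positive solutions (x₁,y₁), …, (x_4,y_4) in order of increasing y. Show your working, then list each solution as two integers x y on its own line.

d=385: √d = [19; 1,1,1,1,1,…,1,1,38] (ℓ=16, even), read p_15/q_15
step 0: (19, 1)  from 19·(1,0) + (0,1)
…
step 3: (59, 3)  from 1·(39,2) + (20,1)
…
step 5: (157, 8)  from 1·(98,5) + (59,3)
…
step 7: (726, 37)  from 1·(569,29) + (157,8)
step 8: (2021, 103)  from 2·(726,37) + (569,29)
…
step 10: (10262, 523)  from 3·(2747,140) + (2021,103)
step 11: (13009, 663)  from 1·(10262,523) + (2747,140)
step 12: (23271, 1186)  from 1·(13009,663) + (10262,523)
…
step 14: (59551, 3035)  from 1·(36280,1849) + (23271,1186)
step 15: (95831, 4884)  from 1·(59551,3035) + (36280,1849)
fundamental: x₁=95831, y₁=4884  (since 9183580561 − 385·23853456 = 1)
n=2: (95831,4884)∘(95831,4884) = (95831·95831+385·4884·4884, 95831·4884+4884·95831) = (18367161121,936077208)
n=3: (18367161121,936077208)∘(95831,4884) = (95831·18367161121+385·4884·936077208, 95831·936077208+4884·18367161121) = (3520286834677271,179410429834812)
n=4: (3520286834677271,179410429834812)∘(95831,4884) = (95831·3520286834677271+385·4884·179410429834812, 95831·179410429834812+4884·3520286834677271) = (674705215289547953281,34386161802063660336)

95831 4884
18367161121 936077208
3520286834677271 179410429834812
674705215289547953281 34386161802063660336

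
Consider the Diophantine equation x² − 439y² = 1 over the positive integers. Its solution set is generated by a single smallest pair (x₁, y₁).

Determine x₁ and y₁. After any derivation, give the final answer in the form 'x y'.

√439 → a₀=20, period (1,19,1,40); ℓ=4 even so k=3
a_0=20:  p_0=20·1+0=20,  q_0=20·0+1=1
…
a_2=19:  p_2=19·21+20=419,  q_2=19·1+1=20
a_3=1:  p_3=1·419+21=440,  q_3=1·20+1=21
→ (440, 21).  Check: 440²=193600, 439·21²=193599, difference 1.

440 21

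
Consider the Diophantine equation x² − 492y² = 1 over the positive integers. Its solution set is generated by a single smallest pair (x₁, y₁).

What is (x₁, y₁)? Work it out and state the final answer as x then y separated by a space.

29767 1342

√492 → a₀=22, period (5,1,1,10,1,1,5,44); ℓ=8 even so k=7
i=0: a=22 ⇒ p=22, q=1
i=1: a=5 ⇒ p=111, q=5
i=2: a=1 ⇒ p=133, q=6
i=3: a=1 ⇒ p=244, q=11
i=4: a=10 ⇒ p=2573, q=116
i=5: a=1 ⇒ p=2817, q=127
i=6: a=1 ⇒ p=5390, q=243
i=7: a=5 ⇒ p=29767, q=1342
(x₁, y₁) = (29767, 1342);  29767² − 492·1342² = 1 ✓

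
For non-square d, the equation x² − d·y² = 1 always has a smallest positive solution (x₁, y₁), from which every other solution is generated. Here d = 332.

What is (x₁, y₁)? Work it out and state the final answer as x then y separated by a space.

13447 738

d=332: √d = [18; 4,1,1,8,1,1,4,36] (ℓ=8, even), read p_7/q_7
k=0  a_k=18  p_k/q_k = 18/1
k=1  a_k=4  p_k/q_k = 73/4
k=2  a_k=1  p_k/q_k = 91/5
…
k=4  a_k=8  p_k/q_k = 1403/77
…
k=6  a_k=1  p_k/q_k = 2970/163
k=7  a_k=4  p_k/q_k = 13447/738
→ (13447, 738).  Check: 13447²=180821809, 332·738²=180821808, difference 1.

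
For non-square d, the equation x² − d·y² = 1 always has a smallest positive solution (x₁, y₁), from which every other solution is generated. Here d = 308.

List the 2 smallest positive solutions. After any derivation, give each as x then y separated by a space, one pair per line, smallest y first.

√308 → a₀=17, period (1,1,4,1,1,34); ℓ=6 even so k=5
i=0: a=17 ⇒ p=17, q=1
i=1: a=1 ⇒ p=18, q=1
…
i=3: a=4 ⇒ p=158, q=9
i=4: a=1 ⇒ p=193, q=11
i=5: a=1 ⇒ p=351, q=20
(x₁, y₁) = (351, 20);  351² − 308·20² = 1 ✓
(x_2, y_2) = (351·351 + 308·20·20, 351·20 + 20·351) = (246401, 14040)

351 20
246401 14040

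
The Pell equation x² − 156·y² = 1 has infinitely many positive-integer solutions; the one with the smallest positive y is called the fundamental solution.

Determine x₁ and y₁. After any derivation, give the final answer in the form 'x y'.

[12; 2,24] for √156; ℓ=2 ⇒ convergent index 1
a_0=12:  p_0=12·1+0=12,  q_0=12·0+1=1
a_1=2:  p_1=2·12+1=25,  q_1=2·1+0=2
fundamental: x₁=25, y₁=2  (since 625 − 156·4 = 1)

25 2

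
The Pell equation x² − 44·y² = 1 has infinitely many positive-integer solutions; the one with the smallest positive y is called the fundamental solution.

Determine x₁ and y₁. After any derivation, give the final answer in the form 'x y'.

199 30

[6; 1,1,1,2,1,1,1,12] for √44; ℓ=8 ⇒ convergent index 7
i=0: a=6 ⇒ p=6, q=1
i=1: a=1 ⇒ p=7, q=1
i=2: a=1 ⇒ p=13, q=2
i=3: a=1 ⇒ p=20, q=3
i=4: a=2 ⇒ p=53, q=8
i=5: a=1 ⇒ p=73, q=11
i=6: a=1 ⇒ p=126, q=19
i=7: a=1 ⇒ p=199, q=30
→ (199, 30).  Check: 199²=39601, 44·30²=39600, difference 1.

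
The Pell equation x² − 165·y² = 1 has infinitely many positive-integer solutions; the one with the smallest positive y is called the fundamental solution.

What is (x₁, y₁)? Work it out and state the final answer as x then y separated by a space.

√165 → a₀=12, period (1,5,2,5,1,24); ℓ=6 even so k=5
i=0: a=12 ⇒ p=12, q=1
…
i=3: a=2 ⇒ p=167, q=13
i=4: a=5 ⇒ p=912, q=71
i=5: a=1 ⇒ p=1079, q=84
→ (1079, 84).  Check: 1079²=1164241, 165·84²=1164240, difference 1.

1079 84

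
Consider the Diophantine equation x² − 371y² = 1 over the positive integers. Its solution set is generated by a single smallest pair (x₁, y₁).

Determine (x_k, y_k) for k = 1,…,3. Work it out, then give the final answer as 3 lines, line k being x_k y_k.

1695 88
5746049 298320
19479104415 1011304712

[19; 3,1,4,1,3,38] for √371; ℓ=6 ⇒ convergent index 5
i=0: a=19 ⇒ p=19, q=1
i=1: a=3 ⇒ p=58, q=3
…
i=4: a=1 ⇒ p=443, q=23
i=5: a=3 ⇒ p=1695, q=88
→ (1695, 88).  Check: 1695²=2873025, 371·88²=2873024, difference 1.
(x_2, y_2) = (1695·1695 + 371·88·88, 1695·88 + 88·1695) = (5746049, 298320)
(x_3, y_3) = (1695·5746049 + 371·88·298320, 1695·298320 + 88·5746049) = (19479104415, 1011304712)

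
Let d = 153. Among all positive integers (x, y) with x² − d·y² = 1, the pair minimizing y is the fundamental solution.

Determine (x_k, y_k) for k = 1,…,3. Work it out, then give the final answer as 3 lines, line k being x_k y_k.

2177 176
9478657 766304
41270070401 3336487440

[12; 2,1,2,2,2,1,2,24] for √153; ℓ=8 ⇒ convergent index 7
a_0=12:  p_0=12·1+0=12,  q_0=12·0+1=1
a_1=2:  p_1=2·12+1=25,  q_1=2·1+0=2
…
a_3=2:  p_3=2·37+25=99,  q_3=2·3+2=8
…
a_6=1:  p_6=1·569+235=804,  q_6=1·46+19=65
a_7=2:  p_7=2·804+569=2177,  q_7=2·65+46=176
fundamental: x₁=2177, y₁=176  (since 4739329 − 153·30976 = 1)
(x_2, y_2) = (2177·2177 + 153·176·176, 2177·176 + 176·2177) = (9478657, 766304)
(x_3, y_3) = (2177·9478657 + 153·176·766304, 2177·766304 + 176·9478657) = (41270070401, 3336487440)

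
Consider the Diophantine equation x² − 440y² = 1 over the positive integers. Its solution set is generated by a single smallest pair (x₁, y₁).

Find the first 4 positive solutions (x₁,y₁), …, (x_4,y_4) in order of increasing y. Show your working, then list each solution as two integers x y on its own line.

√440 → a₀=20, period (1,40); ℓ=2 even so k=1
i=0: a=20 ⇒ p=20, q=1
i=1: a=1 ⇒ p=21, q=1
→ (21, 1).  Check: 21²=441, 440·1²=440, difference 1.
(x_2, y_2) = (21·21 + 440·1·1, 21·1 + 1·21) = (881, 42)
(x_3, y_3) = (21·881 + 440·1·42, 21·42 + 1·881) = (36981, 1763)
(x_4, y_4) = (21·36981 + 440·1·1763, 21·1763 + 1·36981) = (1552321, 74004)

21 1
881 42
36981 1763
1552321 74004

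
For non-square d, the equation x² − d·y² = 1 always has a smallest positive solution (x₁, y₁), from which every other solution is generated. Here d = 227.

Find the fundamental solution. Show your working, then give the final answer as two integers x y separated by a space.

√227 = [15; 15,30, …], period ℓ=2 (even) → k=1
step 0: (15, 1)  from 15·(1,0) + (0,1)
step 1: (226, 15)  from 15·(15,1) + (1,0)
(x₁, y₁) = (226, 15);  226² − 227·15² = 1 ✓

226 15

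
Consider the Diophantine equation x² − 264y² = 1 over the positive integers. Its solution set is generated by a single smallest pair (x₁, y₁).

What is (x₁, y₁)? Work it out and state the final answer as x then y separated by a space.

65 4

[16; 4,32] for √264; ℓ=2 ⇒ convergent index 1
k=0  a_k=16  p_k/q_k = 16/1
k=1  a_k=4  p_k/q_k = 65/4
(x₁, y₁) = (65, 4);  65² − 264·4² = 1 ✓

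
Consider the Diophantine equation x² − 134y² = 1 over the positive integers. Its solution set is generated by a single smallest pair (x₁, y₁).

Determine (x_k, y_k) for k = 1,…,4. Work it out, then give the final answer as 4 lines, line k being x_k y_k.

145925 12606
42588211249 3679061100
12429369452874725 1073733982022394
3627511474778900280001 313369262649556627800

[11; 1,1,2,1,3,…,1,1,22] for √134; ℓ=14 ⇒ convergent index 13
a_0=11:  p_0=11·1+0=11,  q_0=11·0+1=1
a_1=1:  p_1=1·11+1=12,  q_1=1·1+0=1
a_2=1:  p_2=1·12+11=23,  q_2=1·1+1=2
a_3=2:  p_3=2·23+12=58,  q_3=2·2+1=5
a_4=1:  p_4=1·58+23=81,  q_4=1·5+2=7
a_5=3:  p_5=3·81+58=301,  q_5=3·7+5=26
a_6=1:  p_6=1·301+81=382,  q_6=1·26+7=33
a_7=10:  p_7=10·382+301=4121,  q_7=10·33+26=356
a_8=1:  p_8=1·4121+382=4503,  q_8=1·356+33=389
a_9=3:  p_9=3·4503+4121=17630,  q_9=3·389+356=1523
a_10=1:  p_10=1·17630+4503=22133,  q_10=1·1523+389=1912
…
a_12=1:  p_12=1·61896+22133=84029,  q_12=1·5347+1912=7259
a_13=1:  p_13=1·84029+61896=145925,  q_13=1·7259+5347=12606
(x₁, y₁) = (145925, 12606);  145925² − 134·12606² = 1 ✓
(145925+12606√134)^2 = 42588211249 + 3679061100√134
(145925+12606√134)^3 = 12429369452874725 + 1073733982022394√134
(145925+12606√134)^4 = 3627511474778900280001 + 313369262649556627800√134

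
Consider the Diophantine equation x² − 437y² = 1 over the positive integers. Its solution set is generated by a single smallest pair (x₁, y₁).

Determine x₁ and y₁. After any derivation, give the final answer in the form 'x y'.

4599 220

[20; 1,9,2,9,1,40] for √437; ℓ=6 ⇒ convergent index 5
i=0: a=20 ⇒ p=20, q=1
i=1: a=1 ⇒ p=21, q=1
i=2: a=9 ⇒ p=209, q=10
…
i=4: a=9 ⇒ p=4160, q=199
i=5: a=1 ⇒ p=4599, q=220
→ (4599, 220).  Check: 4599²=21150801, 437·220²=21150800, difference 1.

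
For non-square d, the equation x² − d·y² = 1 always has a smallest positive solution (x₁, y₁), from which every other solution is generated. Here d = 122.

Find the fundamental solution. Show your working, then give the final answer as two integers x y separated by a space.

√122 = [11; 22, …], period ℓ=1 (odd) → k=1
k=0  a_k=11  p_k/q_k = 11/1
k=1  a_k=22  p_k/q_k = 243/22
fundamental: x₁=243, y₁=22  (since 59049 − 122·484 = 1)

243 22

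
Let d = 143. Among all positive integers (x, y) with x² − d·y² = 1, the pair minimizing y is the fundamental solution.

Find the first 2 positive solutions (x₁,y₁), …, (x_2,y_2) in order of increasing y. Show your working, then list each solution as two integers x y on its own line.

√143 → a₀=11, period (1,22); ℓ=2 even so k=1
i=0: a=11 ⇒ p=11, q=1
i=1: a=1 ⇒ p=12, q=1
fundamental: x₁=12, y₁=1  (since 144 − 143·1 = 1)
(x_2, y_2) = (12·12 + 143·1·1, 12·1 + 1·12) = (287, 24)

12 1
287 24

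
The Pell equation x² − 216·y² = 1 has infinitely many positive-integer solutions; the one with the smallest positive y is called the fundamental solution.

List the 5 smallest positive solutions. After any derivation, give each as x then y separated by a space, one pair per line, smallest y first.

485 33
470449 32010
456335045 31049667
442644523201 30118144980
429364731169925 29214569580933

[14; 1,2,3,2,1,28] for √216; ℓ=6 ⇒ convergent index 5
k=0  a_k=14  p_k/q_k = 14/1
k=1  a_k=1  p_k/q_k = 15/1
…
k=3  a_k=3  p_k/q_k = 147/10
k=4  a_k=2  p_k/q_k = 338/23
k=5  a_k=1  p_k/q_k = 485/33
fundamental: x₁=485, y₁=33  (since 235225 − 216·1089 = 1)
(x_2, y_2) = (485·485 + 216·33·33, 485·33 + 33·485) = (470449, 32010)
(x_3, y_3) = (485·470449 + 216·33·32010, 485·32010 + 33·470449) = (456335045, 31049667)
(x_4, y_4) = (485·456335045 + 216·33·31049667, 485·31049667 + 33·456335045) = (442644523201, 30118144980)
(x_5, y_5) = (485·442644523201 + 216·33·30118144980, 485·30118144980 + 33·442644523201) = (429364731169925, 29214569580933)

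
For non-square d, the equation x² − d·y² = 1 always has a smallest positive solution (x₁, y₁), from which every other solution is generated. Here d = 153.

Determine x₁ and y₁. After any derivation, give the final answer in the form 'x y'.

2177 176

[12; 2,1,2,2,2,1,2,24] for √153; ℓ=8 ⇒ convergent index 7
i=0: a=12 ⇒ p=12, q=1
i=1: a=2 ⇒ p=25, q=2
i=2: a=1 ⇒ p=37, q=3
i=3: a=2 ⇒ p=99, q=8
…
i=6: a=1 ⇒ p=804, q=65
i=7: a=2 ⇒ p=2177, q=176
fundamental: x₁=2177, y₁=176  (since 4739329 − 153·30976 = 1)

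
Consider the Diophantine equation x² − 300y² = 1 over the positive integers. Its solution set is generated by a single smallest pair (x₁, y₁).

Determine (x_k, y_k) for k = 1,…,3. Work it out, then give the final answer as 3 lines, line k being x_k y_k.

1351 78
3650401 210756
9863382151 569462634

√300 = [17; 3,8,3,34, …], period ℓ=4 (even) → k=3
a_0=17:  p_0=17·1+0=17,  q_0=17·0+1=1
…
a_2=8:  p_2=8·52+17=433,  q_2=8·3+1=25
a_3=3:  p_3=3·433+52=1351,  q_3=3·25+3=78
→ (1351, 78).  Check: 1351²=1825201, 300·78²=1825200, difference 1.
k=2:  x_2 = 1351·1351+300·78·78 = 3650401,  y_2 = 1351·78+78·1351 = 210756
k=3:  x_3 = 1351·3650401+300·78·210756 = 9863382151,  y_3 = 1351·210756+78·3650401 = 569462634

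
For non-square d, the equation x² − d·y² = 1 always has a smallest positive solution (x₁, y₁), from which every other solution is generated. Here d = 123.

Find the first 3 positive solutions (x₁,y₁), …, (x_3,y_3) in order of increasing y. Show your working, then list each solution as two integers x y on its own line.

122 11
29767 2684
7263026 654885

√123 = [11; 11,22, …], period ℓ=2 (even) → k=1
a_0=11:  p_0=11·1+0=11,  q_0=11·0+1=1
a_1=11:  p_1=11·11+1=122,  q_1=11·1+0=11
(x₁, y₁) = (122, 11);  122² − 123·11² = 1 ✓
(x_2, y_2) = (122·122 + 123·11·11, 122·11 + 11·122) = (29767, 2684)
(x_3, y_3) = (122·29767 + 123·11·2684, 122·2684 + 11·29767) = (7263026, 654885)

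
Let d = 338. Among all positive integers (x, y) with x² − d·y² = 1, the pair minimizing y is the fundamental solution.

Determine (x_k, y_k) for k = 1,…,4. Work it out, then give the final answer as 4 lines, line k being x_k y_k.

114243 6214
26102926097 1419812004
5964153172084899 324407165539730
1362725501650887306817 74122495624090936776

√338 → a₀=18, period (2,1,1,2,36); ℓ=5 odd so k=9
k=0  a_k=18  p_k/q_k = 18/1
k=1  a_k=2  p_k/q_k = 37/2
…
k=3  a_k=1  p_k/q_k = 92/5
k=4  a_k=2  p_k/q_k = 239/13
…
k=7  a_k=1  p_k/q_k = 26327/1432
k=8  a_k=1  p_k/q_k = 43958/2391
k=9  a_k=2  p_k/q_k = 114243/6214
(x₁, y₁) = (114243, 6214);  114243² − 338·6214² = 1 ✓
n=2: (114243,6214)∘(114243,6214) = (114243·114243+338·6214·6214, 114243·6214+6214·114243) = (26102926097,1419812004)
n=3: (26102926097,1419812004)∘(114243,6214) = (114243·26102926097+338·6214·1419812004, 114243·1419812004+6214·26102926097) = (5964153172084899,324407165539730)
n=4: (5964153172084899,324407165539730)∘(114243,6214) = (114243·5964153172084899+338·6214·324407165539730, 114243·324407165539730+6214·5964153172084899) = (1362725501650887306817,74122495624090936776)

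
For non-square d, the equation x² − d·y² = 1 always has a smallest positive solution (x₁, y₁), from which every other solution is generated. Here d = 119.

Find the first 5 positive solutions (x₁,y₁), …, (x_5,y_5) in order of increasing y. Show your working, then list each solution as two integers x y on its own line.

√119 = [10; 1,9,1,20, …], period ℓ=4 (even) → k=3
step 0: (10, 1)  from 10·(1,0) + (0,1)
step 1: (11, 1)  from 1·(10,1) + (1,0)
step 2: (109, 10)  from 9·(11,1) + (10,1)
step 3: (120, 11)  from 1·(109,10) + (11,1)
(x₁, y₁) = (120, 11);  120² − 119·11² = 1 ✓
(x_2, y_2) = (120·120 + 119·11·11, 120·11 + 11·120) = (28799, 2640)
(x_3, y_3) = (120·28799 + 119·11·2640, 120·2640 + 11·28799) = (6911640, 633589)
(x_4, y_4) = (120·6911640 + 119·11·633589, 120·633589 + 11·6911640) = (1658764801, 152058720)
(x_5, y_5) = (120·1658764801 + 119·11·152058720, 120·152058720 + 11·1658764801) = (398096640600, 36493459211)

120 11
28799 2640
6911640 633589
1658764801 152058720
398096640600 36493459211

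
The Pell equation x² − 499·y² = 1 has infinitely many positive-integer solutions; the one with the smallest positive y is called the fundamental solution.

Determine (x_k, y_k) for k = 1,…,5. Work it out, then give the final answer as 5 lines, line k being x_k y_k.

4490 201
40320199 1804980
362075382530 16208720199
3251436894799201 145554305582040
29197902953221442450 1307077647917999001

√499 → a₀=22, period (2,1,21,1,2,44); ℓ=6 even so k=5
a_0=22:  p_0=22·1+0=22,  q_0=22·0+1=1
a_1=2:  p_1=2·22+1=45,  q_1=2·1+0=2
…
a_4=1:  p_4=1·1452+67=1519,  q_4=1·65+3=68
a_5=2:  p_5=2·1519+1452=4490,  q_5=2·68+65=201
fundamental: x₁=4490, y₁=201  (since 20160100 − 499·40401 = 1)
k=2:  x_2 = 4490·4490+499·201·201 = 40320199,  y_2 = 4490·201+201·4490 = 1804980
k=3:  x_3 = 4490·40320199+499·201·1804980 = 362075382530,  y_3 = 4490·1804980+201·40320199 = 16208720199
k=4:  x_4 = 4490·362075382530+499·201·16208720199 = 3251436894799201,  y_4 = 4490·16208720199+201·362075382530 = 145554305582040
k=5:  x_5 = 4490·3251436894799201+499·201·145554305582040 = 29197902953221442450,  y_5 = 4490·145554305582040+201·3251436894799201 = 1307077647917999001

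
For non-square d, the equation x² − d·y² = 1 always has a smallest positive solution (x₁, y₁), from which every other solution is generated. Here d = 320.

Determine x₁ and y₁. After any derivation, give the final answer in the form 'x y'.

√320 = [17; 1,7,1,34, …], period ℓ=4 (even) → k=3
k=0  a_k=17  p_k/q_k = 17/1
k=1  a_k=1  p_k/q_k = 18/1
k=2  a_k=7  p_k/q_k = 143/8
k=3  a_k=1  p_k/q_k = 161/9
fundamental: x₁=161, y₁=9  (since 25921 − 320·81 = 1)

161 9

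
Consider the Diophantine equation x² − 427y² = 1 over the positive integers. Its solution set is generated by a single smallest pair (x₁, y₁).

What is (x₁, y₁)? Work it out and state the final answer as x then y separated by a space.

62 3

d=427: √d = [20; 1,1,1,40] (ℓ=4, even), read p_3/q_3
a_0=20:  p_0=20·1+0=20,  q_0=20·0+1=1
a_1=1:  p_1=1·20+1=21,  q_1=1·1+0=1
a_2=1:  p_2=1·21+20=41,  q_2=1·1+1=2
a_3=1:  p_3=1·41+21=62,  q_3=1·2+1=3
fundamental: x₁=62, y₁=3  (since 3844 − 427·9 = 1)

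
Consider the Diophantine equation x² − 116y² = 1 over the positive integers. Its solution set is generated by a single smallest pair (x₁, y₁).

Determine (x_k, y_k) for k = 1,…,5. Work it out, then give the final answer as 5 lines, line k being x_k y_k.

√116 → a₀=10, period (1,3,2,1,4,1,2,3,1,20); ℓ=10 even so k=9
k=0  a_k=10  p_k/q_k = 10/1
k=1  a_k=1  p_k/q_k = 11/1
…
k=3  a_k=2  p_k/q_k = 97/9
…
k=6  a_k=1  p_k/q_k = 797/74
…
k=8  a_k=3  p_k/q_k = 7550/701
k=9  a_k=1  p_k/q_k = 9801/910
→ (9801, 910).  Check: 9801²=96059601, 116·910²=96059600, difference 1.
(9801+910√116)^2 = 192119201 + 17837820√116
(9801+910√116)^3 = 3765920568201 + 349656946730√116
(9801+910√116)^4 = 73819574785756801 + 6853975451963640√116
(9801+910√116)^5 = 1447011301184484245001 + 134351626459734324550√116

9801 910
192119201 17837820
3765920568201 349656946730
73819574785756801 6853975451963640
1447011301184484245001 134351626459734324550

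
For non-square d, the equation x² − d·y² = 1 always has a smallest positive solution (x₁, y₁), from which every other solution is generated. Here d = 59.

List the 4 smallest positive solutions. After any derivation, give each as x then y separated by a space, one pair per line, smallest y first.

530 69
561799 73140
595506410 77528331
631236232801 82179957720

d=59: √d = [7; 1,2,7,2,1,14] (ℓ=6, even), read p_5/q_5
step 0: (7, 1)  from 7·(1,0) + (0,1)
…
step 2: (23, 3)  from 2·(8,1) + (7,1)
step 3: (169, 22)  from 7·(23,3) + (8,1)
step 4: (361, 47)  from 2·(169,22) + (23,3)
step 5: (530, 69)  from 1·(361,47) + (169,22)
→ (530, 69).  Check: 530²=280900, 59·69²=280899, difference 1.
n=2: (530,69)∘(530,69) = (530·530+59·69·69, 530·69+69·530) = (561799,73140)
n=3: (561799,73140)∘(530,69) = (530·561799+59·69·73140, 530·73140+69·561799) = (595506410,77528331)
n=4: (595506410,77528331)∘(530,69) = (530·595506410+59·69·77528331, 530·77528331+69·595506410) = (631236232801,82179957720)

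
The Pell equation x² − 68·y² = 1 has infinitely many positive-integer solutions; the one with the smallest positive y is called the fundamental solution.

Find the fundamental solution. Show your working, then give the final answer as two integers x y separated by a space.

33 4

d=68: √d = [8; 4,16] (ℓ=2, even), read p_1/q_1
a_0=8:  p_0=8·1+0=8,  q_0=8·0+1=1
a_1=4:  p_1=4·8+1=33,  q_1=4·1+0=4
fundamental: x₁=33, y₁=4  (since 1089 − 68·16 = 1)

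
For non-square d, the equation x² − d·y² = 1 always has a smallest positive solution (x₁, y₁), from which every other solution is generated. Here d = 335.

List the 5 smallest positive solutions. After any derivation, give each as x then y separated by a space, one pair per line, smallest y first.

604 33
729631 39864
881393644 48155679
1064722792321 58172020368
1286184251730124 70271752448865

√335 = [18; 3,3,3,36, …], period ℓ=4 (even) → k=3
k=0  a_k=18  p_k/q_k = 18/1
k=1  a_k=3  p_k/q_k = 55/3
k=2  a_k=3  p_k/q_k = 183/10
k=3  a_k=3  p_k/q_k = 604/33
fundamental: x₁=604, y₁=33  (since 364816 − 335·1089 = 1)
(x_2, y_2) = (604·604 + 335·33·33, 604·33 + 33·604) = (729631, 39864)
(x_3, y_3) = (604·729631 + 335·33·39864, 604·39864 + 33·729631) = (881393644, 48155679)
(x_4, y_4) = (604·881393644 + 335·33·48155679, 604·48155679 + 33·881393644) = (1064722792321, 58172020368)
(x_5, y_5) = (604·1064722792321 + 335·33·58172020368, 604·58172020368 + 33·1064722792321) = (1286184251730124, 70271752448865)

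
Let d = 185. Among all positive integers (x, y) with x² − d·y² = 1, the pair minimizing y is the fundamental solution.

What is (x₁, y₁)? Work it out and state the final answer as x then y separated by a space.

√185 → a₀=13, period (1,1,1,1,26); ℓ=5 odd so k=9
i=0: a=13 ⇒ p=13, q=1
…
i=5: a=26 ⇒ p=1809, q=133
i=6: a=1 ⇒ p=1877, q=138
…
i=8: a=1 ⇒ p=5563, q=409
i=9: a=1 ⇒ p=9249, q=680
→ (9249, 680).  Check: 9249²=85544001, 185·680²=85544000, difference 1.

9249 680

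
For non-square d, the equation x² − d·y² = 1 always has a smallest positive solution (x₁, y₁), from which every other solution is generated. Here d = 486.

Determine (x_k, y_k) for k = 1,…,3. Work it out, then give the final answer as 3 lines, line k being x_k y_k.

√486 → a₀=22, period (22,44); ℓ=2 even so k=1
step 0: (22, 1)  from 22·(1,0) + (0,1)
step 1: (485, 22)  from 22·(22,1) + (1,0)
(x₁, y₁) = (485, 22);  485² − 486·22² = 1 ✓
n=2: (485,22)∘(485,22) = (485·485+486·22·22, 485·22+22·485) = (470449,21340)
n=3: (470449,21340)∘(485,22) = (485·470449+486·22·21340, 485·21340+22·470449) = (456335045,20699778)

485 22
470449 21340
456335045 20699778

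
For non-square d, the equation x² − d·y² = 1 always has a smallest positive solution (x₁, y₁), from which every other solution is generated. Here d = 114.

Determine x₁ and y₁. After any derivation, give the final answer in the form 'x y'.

1025 96

[10; 1,2,10,2,1,20] for √114; ℓ=6 ⇒ convergent index 5
k=0  a_k=10  p_k/q_k = 10/1
k=1  a_k=1  p_k/q_k = 11/1
k=2  a_k=2  p_k/q_k = 32/3
k=3  a_k=10  p_k/q_k = 331/31
k=4  a_k=2  p_k/q_k = 694/65
k=5  a_k=1  p_k/q_k = 1025/96
→ (1025, 96).  Check: 1025²=1050625, 114·96²=1050624, difference 1.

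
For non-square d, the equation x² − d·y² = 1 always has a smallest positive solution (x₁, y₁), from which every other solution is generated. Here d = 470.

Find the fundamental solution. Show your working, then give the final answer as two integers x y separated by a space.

d=470: √d = [21; 1,2,8,2,1,42] (ℓ=6, even), read p_5/q_5
step 0: (21, 1)  from 21·(1,0) + (0,1)
step 1: (22, 1)  from 1·(21,1) + (1,0)
…
step 3: (542, 25)  from 8·(65,3) + (22,1)
step 4: (1149, 53)  from 2·(542,25) + (65,3)
step 5: (1691, 78)  from 1·(1149,53) + (542,25)
fundamental: x₁=1691, y₁=78  (since 2859481 − 470·6084 = 1)

1691 78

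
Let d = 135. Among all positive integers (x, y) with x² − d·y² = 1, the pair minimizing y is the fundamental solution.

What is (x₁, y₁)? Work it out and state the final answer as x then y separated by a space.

244 21

[11; 1,1,1,1,1,1,1,22] for √135; ℓ=8 ⇒ convergent index 7
a_0=11:  p_0=11·1+0=11,  q_0=11·0+1=1
…
a_2=1:  p_2=1·12+11=23,  q_2=1·1+1=2
a_3=1:  p_3=1·23+12=35,  q_3=1·2+1=3
a_4=1:  p_4=1·35+23=58,  q_4=1·3+2=5
…
a_6=1:  p_6=1·93+58=151,  q_6=1·8+5=13
a_7=1:  p_7=1·151+93=244,  q_7=1·13+8=21
fundamental: x₁=244, y₁=21  (since 59536 − 135·441 = 1)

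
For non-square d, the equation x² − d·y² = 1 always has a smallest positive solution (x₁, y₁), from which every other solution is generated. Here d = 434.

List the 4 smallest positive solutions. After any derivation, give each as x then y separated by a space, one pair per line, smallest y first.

√434 = [20; 1,4,1,40, …], period ℓ=4 (even) → k=3
k=0  a_k=20  p_k/q_k = 20/1
…
k=2  a_k=4  p_k/q_k = 104/5
k=3  a_k=1  p_k/q_k = 125/6
(x₁, y₁) = (125, 6);  125² − 434·6² = 1 ✓
n=2: (125,6)∘(125,6) = (125·125+434·6·6, 125·6+6·125) = (31249,1500)
n=3: (31249,1500)∘(125,6) = (125·31249+434·6·1500, 125·1500+6·31249) = (7812125,374994)
n=4: (7812125,374994)∘(125,6) = (125·7812125+434·6·374994, 125·374994+6·7812125) = (1953000001,93747000)

125 6
31249 1500
7812125 374994
1953000001 93747000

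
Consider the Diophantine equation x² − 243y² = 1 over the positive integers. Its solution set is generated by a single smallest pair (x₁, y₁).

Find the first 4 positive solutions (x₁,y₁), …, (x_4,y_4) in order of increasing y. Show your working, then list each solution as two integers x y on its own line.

d=243: √d = [15; 1,1,2,3,15,3,2,1,1,30] (ℓ=10, even), read p_9/q_9
k=0  a_k=15  p_k/q_k = 15/1
…
k=3  a_k=2  p_k/q_k = 78/5
…
k=5  a_k=15  p_k/q_k = 4053/260
k=6  a_k=3  p_k/q_k = 12424/797
k=7  a_k=2  p_k/q_k = 28901/1854
k=8  a_k=1  p_k/q_k = 41325/2651
k=9  a_k=1  p_k/q_k = 70226/4505
(x₁, y₁) = (70226, 4505);  70226² − 243·4505² = 1 ✓
n=2: (70226,4505)∘(70226,4505) = (70226·70226+243·4505·4505, 70226·4505+4505·70226) = (9863382151,632736260)
n=3: (9863382151,632736260)∘(70226,4505) = (70226·9863382151+243·4505·632736260, 70226·632736260+4505·9863382151) = (1385331749802026,88869073185015)
n=4: (1385331749802026,88869073185015)∘(70226,4505) = (70226·1385331749802026+243·4505·88869073185015, 70226·88869073185015+4505·1385331749802026) = (194572614913330773601,12481839066348990520)

70226 4505
9863382151 632736260
1385331749802026 88869073185015
194572614913330773601 12481839066348990520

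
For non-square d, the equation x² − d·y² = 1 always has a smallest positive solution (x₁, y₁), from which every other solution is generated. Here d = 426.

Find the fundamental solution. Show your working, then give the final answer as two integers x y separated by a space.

88751 4300

√426 = [20; 1,1,1,3,2,6,2,3,1,1,1,40, …], period ℓ=12 (even) → k=11
step 0: (20, 1)  from 20·(1,0) + (0,1)
step 1: (21, 1)  from 1·(20,1) + (1,0)
…
step 3: (62, 3)  from 1·(41,2) + (21,1)
step 4: (227, 11)  from 3·(62,3) + (41,2)
step 5: (516, 25)  from 2·(227,11) + (62,3)
…
step 10: (56780, 2751)  from 1·(31971,1549) + (24809,1202)
step 11: (88751, 4300)  from 1·(56780,2751) + (31971,1549)
fundamental: x₁=88751, y₁=4300  (since 7876740001 − 426·18490000 = 1)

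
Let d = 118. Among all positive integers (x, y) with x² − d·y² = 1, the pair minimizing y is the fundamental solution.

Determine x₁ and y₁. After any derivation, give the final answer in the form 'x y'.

306917 28254

d=118: √d = [10; 1,6,3,2,10,2,3,6,1,20] (ℓ=10, even), read p_9/q_9
k=0  a_k=10  p_k/q_k = 10/1
k=1  a_k=1  p_k/q_k = 11/1
…
k=3  a_k=3  p_k/q_k = 239/22
…
k=5  a_k=10  p_k/q_k = 5779/532
k=6  a_k=2  p_k/q_k = 12112/1115
…
k=8  a_k=6  p_k/q_k = 264802/24377
k=9  a_k=1  p_k/q_k = 306917/28254
→ (306917, 28254).  Check: 306917²=94198044889, 118·28254²=94198044888, difference 1.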